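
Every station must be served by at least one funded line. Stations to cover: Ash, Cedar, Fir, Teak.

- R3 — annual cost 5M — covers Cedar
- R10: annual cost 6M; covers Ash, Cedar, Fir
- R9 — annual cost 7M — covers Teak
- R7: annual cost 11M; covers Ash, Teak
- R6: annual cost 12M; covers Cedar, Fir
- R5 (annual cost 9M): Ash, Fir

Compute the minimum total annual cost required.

13

This is a weighted set-cover instance.
Choose R10 and R9: together they cover Ash, Cedar, Fir, Teak — every station.
Total annual cost: 6 + 7 = 13.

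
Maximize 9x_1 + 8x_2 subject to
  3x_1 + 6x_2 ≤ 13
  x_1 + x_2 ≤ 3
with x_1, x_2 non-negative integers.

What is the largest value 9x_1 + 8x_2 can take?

27

(x_1,x_2)=(3,0): 3·3+6·0=9≤13, 1·3+1·0=3≤3, objective 27.
(x_1,x_2)=(2,1): 3·2+6·1=12≤13, 1·2+1·1=3≤3, objective 26.
(x_1,x_2)=(2,0): 3·2+6·0=6≤13, 1·2+1·0=2≤3, objective 18.
No feasible integer point exceeds 27.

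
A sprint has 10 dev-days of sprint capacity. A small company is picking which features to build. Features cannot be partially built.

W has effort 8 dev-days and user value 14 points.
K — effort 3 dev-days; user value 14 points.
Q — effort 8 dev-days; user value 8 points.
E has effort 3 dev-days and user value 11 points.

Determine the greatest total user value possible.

25

Allowing fractional choices, the relaxed optimum would be about 32.0, but features are indivisible.
K: effort 3 ≤ 10, user value 14.
K + E: effort 3 + 3 = 6 ≤ 10, user value 14 + 11 = 25.
Best is K and E with total user value 25.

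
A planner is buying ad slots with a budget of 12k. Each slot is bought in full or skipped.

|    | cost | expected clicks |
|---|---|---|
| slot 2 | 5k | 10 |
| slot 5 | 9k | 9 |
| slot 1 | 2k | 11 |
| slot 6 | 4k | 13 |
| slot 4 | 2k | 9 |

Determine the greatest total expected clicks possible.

slot 2 + slot 6 + slot 4: cost 5 + 4 + 2 = 11 ≤ 12, expected clicks 10 + 13 + 9 = 32.
slot 2 + slot 1 + slot 6: cost 5 + 2 + 4 = 11 ≤ 12, expected clicks 10 + 11 + 13 = 34.
slot 1 + slot 6 + slot 4: cost 2 + 4 + 2 = 8 ≤ 12, expected clicks 11 + 13 + 9 = 33.
Best is slot 2, slot 1, and slot 6 with total expected clicks 34.

34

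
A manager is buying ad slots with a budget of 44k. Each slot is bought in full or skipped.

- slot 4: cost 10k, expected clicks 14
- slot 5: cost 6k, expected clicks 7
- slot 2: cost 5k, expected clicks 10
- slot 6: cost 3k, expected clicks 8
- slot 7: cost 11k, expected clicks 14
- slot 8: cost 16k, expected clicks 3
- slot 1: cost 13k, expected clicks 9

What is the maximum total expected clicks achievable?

Allowing fractional choices, the relaxed optimum would be about 59.2, but ad slots are indivisible.
slot 4 + slot 5 + slot 2 + slot 6 + slot 7: cost 10 + 6 + 5 + 3 + 11 = 35 ≤ 44, expected clicks 14 + 7 + 10 + 8 + 14 = 53.
slot 4 + slot 2 + slot 6 + slot 7 + slot 1: cost 10 + 5 + 3 + 11 + 13 = 42 ≤ 44, expected clicks 14 + 10 + 8 + 14 + 9 = 55.
Best is slot 4, slot 2, slot 6, slot 7, and slot 1 with total expected clicks 55.

55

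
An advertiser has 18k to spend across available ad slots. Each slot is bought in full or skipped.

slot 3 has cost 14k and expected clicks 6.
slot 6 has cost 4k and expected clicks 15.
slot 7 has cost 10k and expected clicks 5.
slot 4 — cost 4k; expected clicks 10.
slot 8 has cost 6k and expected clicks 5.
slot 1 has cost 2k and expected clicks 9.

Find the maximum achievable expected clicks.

slot 6 + slot 4 + slot 8 + slot 1: cost 4 + 4 + 6 + 2 = 16 ≤ 18, expected clicks 15 + 10 + 5 + 9 = 39.
slot 6 + slot 4 + slot 8: cost 4 + 4 + 6 = 14 ≤ 18, expected clicks 15 + 10 + 5 = 30.
slot 6 + slot 4 + slot 1: cost 4 + 4 + 2 = 10 ≤ 18, expected clicks 15 + 10 + 9 = 34.
Best is slot 6, slot 4, slot 8, and slot 1 with total expected clicks 39.

39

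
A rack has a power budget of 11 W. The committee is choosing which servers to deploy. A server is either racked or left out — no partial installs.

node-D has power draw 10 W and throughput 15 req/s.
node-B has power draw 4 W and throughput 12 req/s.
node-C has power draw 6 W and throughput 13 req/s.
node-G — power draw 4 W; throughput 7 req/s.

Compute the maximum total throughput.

This is a 0-1 knapsack instance.
Take node-B and node-C: power draw 4 + 6 = 10 ≤ 11, throughput 12 + 13 = 25.
No other feasible combination does better.

25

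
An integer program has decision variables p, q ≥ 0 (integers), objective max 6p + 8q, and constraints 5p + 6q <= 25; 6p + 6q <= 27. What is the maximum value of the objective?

Relaxing integrality, the LP optimum is 33.33 at (p,q) = (0, 4.17), which is not an integer point.
(p,q)=(0,4): 5·0+6·4=24≤25, 6·0+6·4=24≤27, objective 32.
(p,q)=(1,3): 5·1+6·3=23≤25, 6·1+6·3=24≤27, objective 30.
Maximum is 32 at (p,q)=(0,4).

32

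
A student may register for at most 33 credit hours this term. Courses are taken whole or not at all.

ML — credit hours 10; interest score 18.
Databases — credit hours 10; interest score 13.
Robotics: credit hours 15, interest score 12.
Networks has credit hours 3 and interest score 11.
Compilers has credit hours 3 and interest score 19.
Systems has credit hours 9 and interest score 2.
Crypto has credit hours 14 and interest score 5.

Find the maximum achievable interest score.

Take ML, Databases, Networks, and Compilers: credit hours 10 + 10 + 3 + 3 = 26 ≤ 33, interest score 18 + 13 + 11 + 19 = 61.
No other feasible combination does better.

61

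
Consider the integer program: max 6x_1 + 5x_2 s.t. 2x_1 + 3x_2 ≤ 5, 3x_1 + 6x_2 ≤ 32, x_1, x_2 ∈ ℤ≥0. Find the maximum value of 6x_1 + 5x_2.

(x_1,x_2)=(2,0): 2·2+3·0=4≤5, 3·2+6·0=6≤32, objective 12.
(x_1,x_2)=(1,1): 2·1+3·1=5≤5, 3·1+6·1=9≤32, objective 11.
(x_1,x_2)=(1,0): 2·1+3·0=2≤5, 3·1+6·0=3≤32, objective 6.
Maximum is 12 at (x_1,x_2)=(2,0).

12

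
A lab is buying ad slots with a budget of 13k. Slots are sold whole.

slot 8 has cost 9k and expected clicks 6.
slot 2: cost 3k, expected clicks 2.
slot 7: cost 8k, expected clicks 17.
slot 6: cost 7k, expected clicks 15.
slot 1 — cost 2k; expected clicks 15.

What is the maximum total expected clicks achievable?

34

slot 2 + slot 6 + slot 1: cost 3 + 7 + 2 = 12 ≤ 13, expected clicks 2 + 15 + 15 = 32.
slot 2 + slot 7 + slot 1: cost 3 + 8 + 2 = 13 ≤ 13, expected clicks 2 + 17 + 15 = 34.
slot 7 + slot 1: cost 8 + 2 = 10 ≤ 13, expected clicks 17 + 15 = 32.
Best is slot 2, slot 7, and slot 1 with total expected clicks 34.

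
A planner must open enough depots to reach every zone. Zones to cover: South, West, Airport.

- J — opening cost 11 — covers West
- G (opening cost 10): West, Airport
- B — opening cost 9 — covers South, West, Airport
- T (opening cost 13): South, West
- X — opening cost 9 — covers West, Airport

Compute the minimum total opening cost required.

9

B alone covers South, West, Airport — every zone.
Total opening cost: 9.
No cover costs less than 9.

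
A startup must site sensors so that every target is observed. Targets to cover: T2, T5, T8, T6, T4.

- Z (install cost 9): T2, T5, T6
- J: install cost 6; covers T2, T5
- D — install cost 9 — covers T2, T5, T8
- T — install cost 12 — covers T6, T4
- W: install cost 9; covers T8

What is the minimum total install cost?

21

This is an integer covering problem.
The greedy cost-per-new-target heuristic would pick Z, D, and T for 30, but a cheaper cover exists.
Choose D and T: together they cover T2, T5, T8, T6, T4 — every target.
Total install cost: 9 + 12 = 21.
No cover costs less than 21.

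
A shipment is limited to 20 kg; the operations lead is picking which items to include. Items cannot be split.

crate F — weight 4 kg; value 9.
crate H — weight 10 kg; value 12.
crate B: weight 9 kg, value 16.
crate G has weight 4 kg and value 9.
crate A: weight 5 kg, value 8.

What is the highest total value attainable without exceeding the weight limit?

34

Allowing fractional choices, the relaxed optimum would be about 38.8, but items are indivisible.
crate B + crate G + crate A: weight 9 + 4 + 5 = 18 ≤ 20, value 16 + 9 + 8 = 33.
crate F + crate B + crate A: weight 4 + 9 + 5 = 18 ≤ 20, value 9 + 16 + 8 = 33.
crate F + crate B + crate G: weight 4 + 9 + 4 = 17 ≤ 20, value 9 + 16 + 9 = 34.
Best is crate F, crate B, and crate G with total value 34.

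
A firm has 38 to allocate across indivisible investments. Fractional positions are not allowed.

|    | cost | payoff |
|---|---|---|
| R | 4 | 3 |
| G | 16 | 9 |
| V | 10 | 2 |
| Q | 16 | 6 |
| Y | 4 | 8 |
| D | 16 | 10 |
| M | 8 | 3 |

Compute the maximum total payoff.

Take G, Y, and D: cost 16 + 4 + 16 = 36 ≤ 38, payoff 9 + 8 + 10 = 27.
No other feasible combination does better.

27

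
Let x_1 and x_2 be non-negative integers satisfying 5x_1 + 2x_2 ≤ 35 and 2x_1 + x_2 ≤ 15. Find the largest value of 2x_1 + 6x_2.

90

(x_1,x_2)=(0,15): 5·0+2·15=30≤35, 2·0+1·15=15≤15, objective 90.
(x_1,x_2)=(0,14): 5·0+2·14=28≤35, 2·0+1·14=14≤15, objective 84.
No feasible integer point exceeds 90.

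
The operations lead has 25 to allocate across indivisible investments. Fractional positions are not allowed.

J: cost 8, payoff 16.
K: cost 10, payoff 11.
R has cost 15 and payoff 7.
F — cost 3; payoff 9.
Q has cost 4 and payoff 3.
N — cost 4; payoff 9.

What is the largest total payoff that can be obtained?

45

J + K + F + N: cost 8 + 10 + 3 + 4 = 25 ≤ 25, payoff 16 + 11 + 9 + 9 = 45.
J + K + F + Q: cost 8 + 10 + 3 + 4 = 25 ≤ 25, payoff 16 + 11 + 9 + 3 = 39.
Best is J, K, F, and N with total payoff 45.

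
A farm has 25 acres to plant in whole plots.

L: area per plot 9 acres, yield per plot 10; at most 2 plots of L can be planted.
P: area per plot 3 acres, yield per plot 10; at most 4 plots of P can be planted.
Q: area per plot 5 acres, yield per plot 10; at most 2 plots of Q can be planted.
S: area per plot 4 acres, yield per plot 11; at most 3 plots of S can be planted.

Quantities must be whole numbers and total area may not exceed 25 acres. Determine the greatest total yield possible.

73

Take 4×P and 3×S: area 24 ≤ 25, yield 4·10 + 3·11 = 73.
P has the best ratio (10/3) and is taken to its limit of 4; remaining capacity is filled optimally with the others.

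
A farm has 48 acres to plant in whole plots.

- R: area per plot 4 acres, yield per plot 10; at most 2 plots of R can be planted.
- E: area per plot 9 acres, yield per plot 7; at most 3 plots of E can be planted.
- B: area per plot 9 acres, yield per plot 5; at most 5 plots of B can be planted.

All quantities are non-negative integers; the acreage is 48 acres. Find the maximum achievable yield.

46

This is a bounded integer knapsack.
R has the best ratio (10/4); taking only R gives at most 2×10 = 20 (stopped by the supply cap of 2).
Mixing does better — 2×R, 3×E, and 1×B: area 44 ≤ 48, yield 2·10 + 3·7 + 1·5 = 46.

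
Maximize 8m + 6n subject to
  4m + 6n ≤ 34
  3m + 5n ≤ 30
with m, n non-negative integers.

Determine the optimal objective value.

64

(m,n)=(8,0) is feasible, giving 64.
(m,n)=(7,1) is feasible, giving 62.
(m,n)=(7,0) is feasible, giving 56.
Maximum is 64 at (m,n)=(8,0).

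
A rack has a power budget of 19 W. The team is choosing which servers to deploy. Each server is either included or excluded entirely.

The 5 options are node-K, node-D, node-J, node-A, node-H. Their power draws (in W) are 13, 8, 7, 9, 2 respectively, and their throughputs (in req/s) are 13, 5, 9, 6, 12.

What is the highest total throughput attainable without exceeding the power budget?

Allowing fractional choices, the relaxed optimum would be about 31.0, but servers are indivisible.
node-D + node-J + node-H: power draw 8 + 7 + 2 = 17 ≤ 19, throughput 5 + 9 + 12 = 26.
node-J + node-A + node-H: power draw 7 + 9 + 2 = 18 ≤ 19, throughput 9 + 6 + 12 = 27.
Best is node-J, node-A, and node-H with total throughput 27.

27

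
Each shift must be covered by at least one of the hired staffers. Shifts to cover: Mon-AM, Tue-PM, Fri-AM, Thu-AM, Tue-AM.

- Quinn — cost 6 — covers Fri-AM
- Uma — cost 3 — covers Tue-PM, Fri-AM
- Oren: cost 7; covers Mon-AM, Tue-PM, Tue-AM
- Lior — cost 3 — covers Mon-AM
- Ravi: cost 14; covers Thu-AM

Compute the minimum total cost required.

24

The greedy cost-per-new-shift heuristic would pick Uma, Lior, Oren, and Ravi for 27, but a cheaper cover exists.
Choose Uma, Oren, and Ravi: together they cover Mon-AM, Tue-PM, Fri-AM, Thu-AM, Tue-AM — every shift.
Total cost: 3 + 7 + 14 = 24.
No cover costs less than 24.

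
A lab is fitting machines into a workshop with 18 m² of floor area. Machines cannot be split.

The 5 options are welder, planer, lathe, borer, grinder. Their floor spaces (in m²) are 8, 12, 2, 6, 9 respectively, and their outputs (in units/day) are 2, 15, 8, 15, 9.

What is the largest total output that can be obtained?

This is an integer program with binary decision variables.
Take lathe, borer, and grinder: floor space 2 + 6 + 9 = 17 ≤ 18, output 8 + 15 + 9 = 32.
No other feasible combination does better.

32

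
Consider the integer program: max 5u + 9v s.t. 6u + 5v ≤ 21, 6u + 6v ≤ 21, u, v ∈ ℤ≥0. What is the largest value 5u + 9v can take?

The continuous relaxation peaks at (0, 3.5) with value 31.50; rounding to a feasible lattice point costs some objective.
(u,v)=(0,3) is feasible, giving 27.
(u,v)=(1,2) is feasible, giving 23.
(u,v)=(0,2) is feasible, giving 18.
The best lattice point is (0,3), giving 27.

27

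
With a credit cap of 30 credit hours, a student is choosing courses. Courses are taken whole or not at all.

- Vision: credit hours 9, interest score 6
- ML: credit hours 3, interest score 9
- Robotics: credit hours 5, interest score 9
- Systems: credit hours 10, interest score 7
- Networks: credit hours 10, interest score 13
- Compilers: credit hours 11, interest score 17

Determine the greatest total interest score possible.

48

Vision + ML + Robotics + Compilers: credit hours 9 + 3 + 5 + 11 = 28 ≤ 30, interest score 6 + 9 + 9 + 17 = 41.
ML + Robotics + Systems + Compilers: credit hours 3 + 5 + 10 + 11 = 29 ≤ 30, interest score 9 + 9 + 7 + 17 = 42.
ML + Robotics + Networks + Compilers: credit hours 3 + 5 + 10 + 11 = 29 ≤ 30, interest score 9 + 9 + 13 + 17 = 48.
Best is ML, Robotics, Networks, and Compilers with total interest score 48.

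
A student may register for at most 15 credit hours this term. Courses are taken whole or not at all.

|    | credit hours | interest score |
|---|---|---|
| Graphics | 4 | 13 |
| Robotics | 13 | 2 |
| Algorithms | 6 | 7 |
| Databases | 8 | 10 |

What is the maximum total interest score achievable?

Allowing fractional choices, the relaxed optimum would be about 26.5, but courses are indivisible.
Graphics + Databases: credit hours 4 + 8 = 12 ≤ 15, interest score 13 + 10 = 23.
Graphics + Algorithms: credit hours 4 + 6 = 10 ≤ 15, interest score 13 + 7 = 20.
Algorithms + Databases: credit hours 6 + 8 = 14 ≤ 15, interest score 7 + 10 = 17.
Best is Graphics and Databases with total interest score 23.

23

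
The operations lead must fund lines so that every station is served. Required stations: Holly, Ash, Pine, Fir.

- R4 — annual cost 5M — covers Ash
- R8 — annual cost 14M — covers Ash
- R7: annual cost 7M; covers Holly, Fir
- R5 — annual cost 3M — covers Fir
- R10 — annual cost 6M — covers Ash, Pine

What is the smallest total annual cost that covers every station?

13

This is a weighted set-cover instance.
The greedy cost-per-new-station heuristic would pick R5, R10, and R7 for 16, but a cheaper cover exists.
Choose R7 and R10: together they cover Holly, Ash, Pine, Fir — every station.
Total annual cost: 7 + 6 = 13.
No cover costs less than 13.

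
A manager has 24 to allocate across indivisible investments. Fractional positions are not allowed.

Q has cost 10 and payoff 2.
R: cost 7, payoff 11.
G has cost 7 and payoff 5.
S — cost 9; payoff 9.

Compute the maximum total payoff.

25

Treat it as a binary knapsack problem.
R + G + S: cost 7 + 7 + 9 = 23 ≤ 24, payoff 11 + 5 + 9 = 25.
R + S: cost 7 + 9 = 16 ≤ 24, payoff 11 + 9 = 20.
Best is R, G, and S with total payoff 25.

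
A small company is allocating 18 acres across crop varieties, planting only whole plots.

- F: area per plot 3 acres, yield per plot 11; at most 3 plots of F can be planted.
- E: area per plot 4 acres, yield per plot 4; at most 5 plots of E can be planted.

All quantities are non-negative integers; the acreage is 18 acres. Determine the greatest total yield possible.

41

3×F and 1×E: area 13 ≤ 18, yield 3·11 + 1·4 = 37.
3×F and 2×E: area 17 ≤ 18, yield 3·11 + 2·4 = 41.
Best is 41.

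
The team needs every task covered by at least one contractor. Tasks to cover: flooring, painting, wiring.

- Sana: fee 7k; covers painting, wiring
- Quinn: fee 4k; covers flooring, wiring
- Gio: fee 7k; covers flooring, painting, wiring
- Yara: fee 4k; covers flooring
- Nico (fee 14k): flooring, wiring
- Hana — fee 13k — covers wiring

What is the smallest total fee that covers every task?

The greedy cost-per-new-task heuristic would pick Quinn and Sana for 11, but a cheaper cover exists.
Gio alone covers flooring, painting, wiring — every task.
Total fee: 7.
No cover costs less than 7.

7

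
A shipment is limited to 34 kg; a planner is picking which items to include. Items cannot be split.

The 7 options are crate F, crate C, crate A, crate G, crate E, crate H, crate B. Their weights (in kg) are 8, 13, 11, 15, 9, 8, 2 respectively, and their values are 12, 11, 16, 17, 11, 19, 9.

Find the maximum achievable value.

This is a 0-1 knapsack instance.
Allowing fractional choices, the relaxed optimum would be about 62.1, but items are indivisible.
crate F + crate A + crate H + crate B: weight 8 + 11 + 8 + 2 = 29 ≤ 34, value 12 + 16 + 19 + 9 = 56.
crate F + crate G + crate H + crate B: weight 8 + 15 + 8 + 2 = 33 ≤ 34, value 12 + 17 + 19 + 9 = 57.
Best is crate F, crate G, crate H, and crate B with total value 57.

57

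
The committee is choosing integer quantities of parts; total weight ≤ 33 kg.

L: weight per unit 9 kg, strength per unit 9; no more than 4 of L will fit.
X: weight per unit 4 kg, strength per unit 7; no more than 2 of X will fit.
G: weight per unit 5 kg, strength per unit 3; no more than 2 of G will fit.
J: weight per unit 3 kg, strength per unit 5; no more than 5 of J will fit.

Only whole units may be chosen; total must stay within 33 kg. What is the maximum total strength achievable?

48

Take 1×L, 2×X, and 5×J: weight 32 ≤ 33, strength 1·9 + 2·7 + 5·5 = 48.
X has the best ratio (7/4) and is taken to its limit of 2; remaining capacity is filled optimally with the others.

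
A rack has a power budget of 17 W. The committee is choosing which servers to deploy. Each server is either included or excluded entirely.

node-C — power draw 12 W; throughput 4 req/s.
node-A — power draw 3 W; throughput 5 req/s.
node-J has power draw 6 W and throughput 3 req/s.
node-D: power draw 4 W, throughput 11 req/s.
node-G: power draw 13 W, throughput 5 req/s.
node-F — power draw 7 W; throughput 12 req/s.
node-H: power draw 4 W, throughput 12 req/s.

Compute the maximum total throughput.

This is an integer program with binary decision variables.
node-A + node-J + node-D + node-H: power draw 3 + 6 + 4 + 4 = 17 ≤ 17, throughput 5 + 3 + 11 + 12 = 31.
node-D + node-F + node-H: power draw 4 + 7 + 4 = 15 ≤ 17, throughput 11 + 12 + 12 = 35.
node-A + node-F + node-H: power draw 3 + 7 + 4 = 14 ≤ 17, throughput 5 + 12 + 12 = 29.
Best is node-D, node-F, and node-H with total throughput 35.

35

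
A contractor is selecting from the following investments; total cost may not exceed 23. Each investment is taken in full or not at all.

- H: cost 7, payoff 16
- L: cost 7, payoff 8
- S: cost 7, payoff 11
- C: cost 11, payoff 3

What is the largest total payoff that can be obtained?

35

Allowing fractional choices, the relaxed optimum would be about 35.5, but investments are indivisible.
H + L: cost 7 + 7 = 14 ≤ 23, payoff 16 + 8 = 24.
H + S: cost 7 + 7 = 14 ≤ 23, payoff 16 + 11 = 27.
H + L + S: cost 7 + 7 + 7 = 21 ≤ 23, payoff 16 + 8 + 11 = 35.
Best is H, L, and S with total payoff 35.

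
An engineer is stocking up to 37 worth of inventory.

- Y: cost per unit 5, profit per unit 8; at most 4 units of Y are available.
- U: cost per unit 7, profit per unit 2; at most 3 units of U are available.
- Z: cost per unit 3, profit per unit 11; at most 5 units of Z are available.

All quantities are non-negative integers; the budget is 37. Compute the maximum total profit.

Z has the best ratio (11/3); taking only Z gives at most 5×11 = 55 (stopped by the supply cap of 5).
Mixing does better — 4×Y and 5×Z: cost 35 ≤ 37, profit 4·8 + 5·11 = 87.

87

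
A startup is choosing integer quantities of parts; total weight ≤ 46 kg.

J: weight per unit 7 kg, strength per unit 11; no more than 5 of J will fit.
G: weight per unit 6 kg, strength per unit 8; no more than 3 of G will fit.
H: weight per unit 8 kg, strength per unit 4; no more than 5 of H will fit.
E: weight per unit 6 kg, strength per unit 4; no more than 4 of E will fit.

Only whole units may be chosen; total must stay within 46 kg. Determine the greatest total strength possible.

68

J has the best ratio (11/7); taking only J gives at most 5×11 = 55 (stopped by the supply cap of 5).
Mixing does better — 4×J and 3×G: weight 46 ≤ 46, strength 4·11 + 3·8 = 68.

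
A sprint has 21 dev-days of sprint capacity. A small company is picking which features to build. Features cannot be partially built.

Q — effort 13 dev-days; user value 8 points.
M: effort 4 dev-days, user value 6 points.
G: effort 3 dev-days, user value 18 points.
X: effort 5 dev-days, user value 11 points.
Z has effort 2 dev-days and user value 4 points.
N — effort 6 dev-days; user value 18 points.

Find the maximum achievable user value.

M + G + X + N: effort 4 + 3 + 5 + 6 = 18 ≤ 21, user value 6 + 18 + 11 + 18 = 53.
M + G + X + Z + N: effort 4 + 3 + 5 + 2 + 6 = 20 ≤ 21, user value 6 + 18 + 11 + 4 + 18 = 57.
Best is M, G, X, Z, and N with total user value 57.

57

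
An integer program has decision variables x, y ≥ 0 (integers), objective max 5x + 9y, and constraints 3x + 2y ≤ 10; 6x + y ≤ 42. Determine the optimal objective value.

(x,y)=(0,5): 3·0+2·5=10≤10, 6·0+1·5=5≤42, objective 45.
(x,y)=(0,4): 3·0+2·4=8≤10, 6·0+1·4=4≤42, objective 36.
No feasible integer point exceeds 45.

45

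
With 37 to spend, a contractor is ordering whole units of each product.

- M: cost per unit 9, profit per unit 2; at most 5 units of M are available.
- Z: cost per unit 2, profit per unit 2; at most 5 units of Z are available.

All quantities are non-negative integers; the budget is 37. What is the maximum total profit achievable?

Z has the best ratio (2/2); taking only Z gives at most 5×2 = 10 (stopped by the supply cap of 5).
Mixing does better — 3×M and 5×Z: cost 37 ≤ 37, profit 3·2 + 5·2 = 16.

16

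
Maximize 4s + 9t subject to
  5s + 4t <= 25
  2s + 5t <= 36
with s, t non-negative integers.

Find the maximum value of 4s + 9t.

(s,t)=(0,6): 5·0+4·6=24≤25, 2·0+5·6=30≤36, objective 54.
(s,t)=(1,5): 5·1+4·5=25≤25, 2·1+5·5=27≤36, objective 49.
(s,t)=(0,5): 5·0+4·5=20≤25, 2·0+5·5=25≤36, objective 45.
No feasible integer point exceeds 54.

54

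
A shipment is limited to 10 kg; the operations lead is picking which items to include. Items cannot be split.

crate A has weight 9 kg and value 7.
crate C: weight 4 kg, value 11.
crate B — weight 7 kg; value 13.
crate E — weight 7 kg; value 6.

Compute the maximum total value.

Take crate B: weight 7 ≤ 10, value 13.
No other feasible combination does better.

13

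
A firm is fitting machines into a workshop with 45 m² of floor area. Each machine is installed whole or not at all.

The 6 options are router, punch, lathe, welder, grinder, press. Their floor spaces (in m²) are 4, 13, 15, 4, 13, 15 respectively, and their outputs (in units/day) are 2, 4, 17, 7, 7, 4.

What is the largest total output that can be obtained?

35

lathe + welder + grinder: floor space 15 + 4 + 13 = 32 ≤ 45, output 17 + 7 + 7 = 31.
router + lathe + welder + grinder: floor space 4 + 15 + 4 + 13 = 36 ≤ 45, output 2 + 17 + 7 + 7 = 33.
punch + lathe + welder + grinder: floor space 13 + 15 + 4 + 13 = 45 ≤ 45, output 4 + 17 + 7 + 7 = 35.
Best is punch, lathe, welder, and grinder with total output 35.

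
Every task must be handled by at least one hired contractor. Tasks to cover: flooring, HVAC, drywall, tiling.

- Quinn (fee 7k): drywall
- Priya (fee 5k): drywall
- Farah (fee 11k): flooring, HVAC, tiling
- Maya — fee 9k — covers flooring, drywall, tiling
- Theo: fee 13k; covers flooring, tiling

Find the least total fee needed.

16

The greedy cost-per-new-task heuristic would pick Maya and Farah for 20, but a cheaper cover exists.
Choose Priya and Farah: together they cover flooring, HVAC, drywall, tiling — every task.
Total fee: 5 + 11 = 16.
No cover costs less than 16.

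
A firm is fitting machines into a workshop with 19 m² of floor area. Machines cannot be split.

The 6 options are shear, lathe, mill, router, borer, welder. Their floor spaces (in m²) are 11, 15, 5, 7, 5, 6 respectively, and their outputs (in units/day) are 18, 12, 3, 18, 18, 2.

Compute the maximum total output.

Allowing fractional choices, the relaxed optimum would be about 47.5, but machines are indivisible.
router + borer: floor space 7 + 5 = 12 ≤ 19, output 18 + 18 = 36.
router + borer + welder: floor space 7 + 5 + 6 = 18 ≤ 19, output 18 + 18 + 2 = 38.
mill + router + borer: floor space 5 + 7 + 5 = 17 ≤ 19, output 3 + 18 + 18 = 39.
Best is mill, router, and borer with total output 39.

39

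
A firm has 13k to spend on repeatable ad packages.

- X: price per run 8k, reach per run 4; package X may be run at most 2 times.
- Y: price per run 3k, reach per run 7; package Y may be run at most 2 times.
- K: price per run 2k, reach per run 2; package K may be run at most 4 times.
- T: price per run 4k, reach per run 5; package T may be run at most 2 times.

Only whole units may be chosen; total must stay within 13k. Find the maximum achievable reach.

2×Y, 1×K, and 1×T: price 12 ≤ 13, reach 2·7 + 1·2 + 1·5 = 21.
2×Y and 3×K: price 12 ≤ 13, reach 2·7 + 3·2 = 20.
Best is 21.

21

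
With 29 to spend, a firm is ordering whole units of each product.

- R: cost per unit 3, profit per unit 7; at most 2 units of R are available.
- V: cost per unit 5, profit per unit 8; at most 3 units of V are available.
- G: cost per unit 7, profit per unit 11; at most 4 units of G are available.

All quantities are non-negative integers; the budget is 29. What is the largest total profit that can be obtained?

49

Take 2×R, 3×V, and 1×G: cost 28 ≤ 29, profit 2·7 + 3·8 + 1·11 = 49.
R has the best ratio (7/3) and is taken to its limit of 2; remaining capacity is filled optimally with the others.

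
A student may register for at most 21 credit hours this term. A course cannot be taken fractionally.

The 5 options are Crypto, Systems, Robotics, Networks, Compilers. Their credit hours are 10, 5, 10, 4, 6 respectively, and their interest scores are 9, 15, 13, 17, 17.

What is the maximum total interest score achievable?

Allowing fractional choices, the relaxed optimum would be about 56.8, but courses are indivisible.
Systems + Robotics + Networks: credit hours 5 + 10 + 4 = 19 ≤ 21, interest score 15 + 13 + 17 = 45.
Systems + Networks + Compilers: credit hours 5 + 4 + 6 = 15 ≤ 21, interest score 15 + 17 + 17 = 49.
Robotics + Networks + Compilers: credit hours 10 + 4 + 6 = 20 ≤ 21, interest score 13 + 17 + 17 = 47.
Best is Systems, Networks, and Compilers with total interest score 49.

49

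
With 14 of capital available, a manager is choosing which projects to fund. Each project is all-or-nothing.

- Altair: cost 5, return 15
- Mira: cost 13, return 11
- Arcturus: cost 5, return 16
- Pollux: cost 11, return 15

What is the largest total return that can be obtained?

Take Altair and Arcturus: cost 5 + 5 = 10 ≤ 14, return 15 + 16 = 31.
No other feasible combination does better.

31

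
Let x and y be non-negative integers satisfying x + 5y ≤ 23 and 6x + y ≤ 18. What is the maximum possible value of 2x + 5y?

The continuous relaxation peaks at (2.31, 4.14) with value 25.31; rounding to a feasible lattice point costs some objective.
(x,y)=(2,4): 1·2+5·4=22≤23, 6·2+1·4=16≤18, objective 24.
(x,y)=(1,4): 1·1+5·4=21≤23, 6·1+1·4=10≤18, objective 22.
(x,y)=(2,3): 1·2+5·3=17≤23, 6·2+1·3=15≤18, objective 19.
Maximum is 24 at (x,y)=(2,4).

24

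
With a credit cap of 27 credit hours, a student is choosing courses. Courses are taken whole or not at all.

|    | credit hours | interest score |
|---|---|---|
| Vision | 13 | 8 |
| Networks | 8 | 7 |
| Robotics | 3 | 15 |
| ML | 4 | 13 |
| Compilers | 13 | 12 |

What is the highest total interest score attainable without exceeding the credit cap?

40

Allowing fractional choices, the relaxed optimum would be about 46.1, but courses are indivisible.
Robotics + ML + Compilers: credit hours 3 + 4 + 13 = 20 ≤ 27, interest score 15 + 13 + 12 = 40.
Vision + Robotics + ML: credit hours 13 + 3 + 4 = 20 ≤ 27, interest score 8 + 15 + 13 = 36.
Networks + Robotics + ML: credit hours 8 + 3 + 4 = 15 ≤ 27, interest score 7 + 15 + 13 = 35.
Best is Robotics, ML, and Compilers with total interest score 40.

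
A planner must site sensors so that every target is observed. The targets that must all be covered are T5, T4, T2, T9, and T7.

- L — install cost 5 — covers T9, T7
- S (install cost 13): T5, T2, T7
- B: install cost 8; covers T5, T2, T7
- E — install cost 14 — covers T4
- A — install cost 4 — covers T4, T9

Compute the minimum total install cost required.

This is an integer covering problem.
Choose B and A: together they cover T5, T4, T2, T9, T7 — every target.
Total install cost: 8 + 4 = 12.

12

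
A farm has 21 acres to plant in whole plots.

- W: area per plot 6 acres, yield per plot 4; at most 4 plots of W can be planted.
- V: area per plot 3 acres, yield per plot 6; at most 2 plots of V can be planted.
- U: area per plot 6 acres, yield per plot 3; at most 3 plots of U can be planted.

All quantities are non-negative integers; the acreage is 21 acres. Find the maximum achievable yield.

V has the best ratio (6/3); taking only V gives at most 2×6 = 12 (stopped by the supply cap of 2).
Mixing does better — 2×W and 2×V: area 18 ≤ 21, yield 2·4 + 2·6 = 20.

20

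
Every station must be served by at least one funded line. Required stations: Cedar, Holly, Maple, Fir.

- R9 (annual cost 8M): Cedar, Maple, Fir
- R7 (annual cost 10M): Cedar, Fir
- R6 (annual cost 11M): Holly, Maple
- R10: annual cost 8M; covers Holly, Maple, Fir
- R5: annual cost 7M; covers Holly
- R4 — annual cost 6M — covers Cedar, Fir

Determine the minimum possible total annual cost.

This is an integer covering problem.
The greedy cost-per-new-station heuristic would pick R9 and R5 for 15, but a cheaper cover exists.
Choose R10 and R4: together they cover Cedar, Holly, Maple, Fir — every station.
Total annual cost: 8 + 6 = 14.
No cover costs less than 14.

14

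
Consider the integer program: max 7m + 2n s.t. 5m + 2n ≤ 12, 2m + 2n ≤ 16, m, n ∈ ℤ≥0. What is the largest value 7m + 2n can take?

(m,n)=(2,1): 5·2+2·1=12≤12, 2·2+2·1=6≤16, objective 16.
(m,n)=(2,0): 5·2+2·0=10≤12, 2·2+2·0=4≤16, objective 14.
(m,n)=(1,2): 5·1+2·2=9≤12, 2·1+2·2=6≤16, objective 11.
No feasible integer point exceeds 16.

16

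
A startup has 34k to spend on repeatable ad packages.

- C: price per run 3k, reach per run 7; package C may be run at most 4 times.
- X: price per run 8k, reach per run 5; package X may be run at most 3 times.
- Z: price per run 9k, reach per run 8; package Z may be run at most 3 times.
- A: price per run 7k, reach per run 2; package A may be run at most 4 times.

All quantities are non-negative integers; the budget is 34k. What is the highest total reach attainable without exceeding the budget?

44

Take 4×C and 2×Z: price 30 ≤ 34, reach 4·7 + 2·8 = 44.
C has the best ratio (7/3) and is taken to its limit of 4; remaining capacity is filled optimally with the others.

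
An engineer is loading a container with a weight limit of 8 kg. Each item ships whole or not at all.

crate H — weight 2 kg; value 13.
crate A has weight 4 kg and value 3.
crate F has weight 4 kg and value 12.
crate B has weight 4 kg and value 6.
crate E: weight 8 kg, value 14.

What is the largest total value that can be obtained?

Allowing fractional choices, the relaxed optimum would be about 28.5, but items are indivisible.
crate H + crate B: weight 2 + 4 = 6 ≤ 8, value 13 + 6 = 19.
crate F + crate B: weight 4 + 4 = 8 ≤ 8, value 12 + 6 = 18.
crate H + crate F: weight 2 + 4 = 6 ≤ 8, value 13 + 12 = 25.
Best is crate H and crate F with total value 25.

25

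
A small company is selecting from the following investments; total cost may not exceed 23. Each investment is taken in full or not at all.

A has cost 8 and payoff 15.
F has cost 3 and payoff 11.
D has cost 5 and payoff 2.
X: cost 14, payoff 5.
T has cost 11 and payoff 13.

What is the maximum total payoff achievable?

39

This is a 0-1 knapsack instance.
A + T: cost 8 + 11 = 19 ≤ 23, payoff 15 + 13 = 28.
A + F + D: cost 8 + 3 + 5 = 16 ≤ 23, payoff 15 + 11 + 2 = 28.
A + F + T: cost 8 + 3 + 11 = 22 ≤ 23, payoff 15 + 11 + 13 = 39.
Best is A, F, and T with total payoff 39.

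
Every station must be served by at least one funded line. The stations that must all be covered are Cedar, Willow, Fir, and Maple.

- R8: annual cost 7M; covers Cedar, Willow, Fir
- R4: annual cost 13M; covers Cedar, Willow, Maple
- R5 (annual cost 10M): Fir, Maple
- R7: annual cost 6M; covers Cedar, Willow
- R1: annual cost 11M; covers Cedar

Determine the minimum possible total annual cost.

This is a weighted set-cover instance.
Choose R5 and R7: together they cover Cedar, Willow, Fir, Maple — every station.
Total annual cost: 10 + 6 = 16.

16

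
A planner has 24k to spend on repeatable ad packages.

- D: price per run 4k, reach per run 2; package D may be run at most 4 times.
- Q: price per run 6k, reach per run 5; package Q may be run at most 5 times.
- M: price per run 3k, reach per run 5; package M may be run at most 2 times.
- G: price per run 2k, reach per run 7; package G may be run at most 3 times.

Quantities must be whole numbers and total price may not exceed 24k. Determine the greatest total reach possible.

41

Take 2×Q, 2×M, and 3×G: price 24 ≤ 24, reach 2·5 + 2·5 + 3·7 = 41.
G has the best ratio (7/2) and is taken to its limit of 3; remaining capacity is filled optimally with the others.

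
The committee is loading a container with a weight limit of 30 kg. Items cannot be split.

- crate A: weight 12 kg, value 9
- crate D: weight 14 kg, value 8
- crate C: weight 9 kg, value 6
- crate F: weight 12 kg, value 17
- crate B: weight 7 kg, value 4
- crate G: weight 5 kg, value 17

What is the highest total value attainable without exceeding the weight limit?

Treat it as a binary knapsack problem.
crate C + crate F + crate G: weight 9 + 12 + 5 = 26 ≤ 30, value 6 + 17 + 17 = 40.
crate F + crate B + crate G: weight 12 + 7 + 5 = 24 ≤ 30, value 17 + 4 + 17 = 38.
crate A + crate F + crate G: weight 12 + 12 + 5 = 29 ≤ 30, value 9 + 17 + 17 = 43.
Best is crate A, crate F, and crate G with total value 43.

43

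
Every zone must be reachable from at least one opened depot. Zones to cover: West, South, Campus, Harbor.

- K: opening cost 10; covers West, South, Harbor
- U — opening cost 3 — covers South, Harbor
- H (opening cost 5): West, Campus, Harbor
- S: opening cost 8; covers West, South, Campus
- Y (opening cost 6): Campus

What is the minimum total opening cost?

8

Choose U and H: together they cover West, South, Campus, Harbor — every zone.
Total opening cost: 3 + 5 = 8.
No cover costs less than 8.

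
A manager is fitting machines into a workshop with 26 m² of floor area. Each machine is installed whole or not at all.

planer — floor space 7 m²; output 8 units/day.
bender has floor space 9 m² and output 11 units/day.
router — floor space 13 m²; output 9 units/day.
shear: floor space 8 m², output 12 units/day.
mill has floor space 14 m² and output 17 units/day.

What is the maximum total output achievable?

31

planer + bender + shear: floor space 7 + 9 + 8 = 24 ≤ 26, output 8 + 11 + 12 = 31.
shear + mill: floor space 8 + 14 = 22 ≤ 26, output 12 + 17 = 29.
Best is planer, bender, and shear with total output 31.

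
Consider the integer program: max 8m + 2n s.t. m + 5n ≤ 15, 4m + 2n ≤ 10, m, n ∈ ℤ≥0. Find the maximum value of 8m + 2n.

The continuous relaxation peaks at (2.5, 0) with value 20.00; rounding to a feasible lattice point costs some objective.
(m,n)=(2,1): 1·2+5·1=7≤15, 4·2+2·1=10≤10, objective 18.
(m,n)=(2,0): 1·2+5·0=2≤15, 4·2+2·0=8≤10, objective 16.
(m,n)=(1,2): 1·1+5·2=11≤15, 4·1+2·2=8≤10, objective 12.
Maximum is 18 at (m,n)=(2,1).

18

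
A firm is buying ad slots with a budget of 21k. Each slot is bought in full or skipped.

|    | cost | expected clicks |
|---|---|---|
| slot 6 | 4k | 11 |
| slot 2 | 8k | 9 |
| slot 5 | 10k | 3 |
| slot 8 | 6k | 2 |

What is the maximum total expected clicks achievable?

slot 6 + slot 5 + slot 8: cost 4 + 10 + 6 = 20 ≤ 21, expected clicks 11 + 3 + 2 = 16.
slot 6 + slot 2 + slot 8: cost 4 + 8 + 6 = 18 ≤ 21, expected clicks 11 + 9 + 2 = 22.
slot 6 + slot 2: cost 4 + 8 = 12 ≤ 21, expected clicks 11 + 9 = 20.
Best is slot 6, slot 2, and slot 8 with total expected clicks 22.

22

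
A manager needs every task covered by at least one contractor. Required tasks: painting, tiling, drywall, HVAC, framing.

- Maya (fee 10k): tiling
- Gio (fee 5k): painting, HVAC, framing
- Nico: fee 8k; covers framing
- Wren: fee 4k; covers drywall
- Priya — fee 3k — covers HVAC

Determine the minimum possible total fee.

19

Choose Maya, Gio, and Wren: together they cover painting, tiling, drywall, HVAC, framing — every task.
Total fee: 10 + 5 + 4 = 19.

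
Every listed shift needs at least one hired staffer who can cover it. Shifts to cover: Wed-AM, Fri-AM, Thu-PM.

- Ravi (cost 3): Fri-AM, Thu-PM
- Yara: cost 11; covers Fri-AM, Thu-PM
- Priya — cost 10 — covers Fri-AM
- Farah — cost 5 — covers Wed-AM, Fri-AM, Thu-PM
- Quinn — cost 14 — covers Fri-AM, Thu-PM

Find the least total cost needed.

The greedy cost-per-new-shift heuristic would pick Ravi and Farah for 8, but a cheaper cover exists.
Farah alone covers Wed-AM, Fri-AM, Thu-PM — every shift.
Total cost: 5.
No cover costs less than 5.

5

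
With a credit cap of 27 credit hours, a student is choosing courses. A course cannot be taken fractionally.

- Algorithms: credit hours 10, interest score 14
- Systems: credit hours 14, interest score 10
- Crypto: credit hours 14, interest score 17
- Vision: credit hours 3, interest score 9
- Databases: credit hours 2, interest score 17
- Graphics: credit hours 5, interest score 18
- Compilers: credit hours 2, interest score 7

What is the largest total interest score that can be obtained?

68

Algorithms + Vision + Databases + Graphics + Compilers: credit hours 10 + 3 + 2 + 5 + 2 = 22 ≤ 27, interest score 14 + 9 + 17 + 18 + 7 = 65.
Crypto + Vision + Databases + Graphics + Compilers: credit hours 14 + 3 + 2 + 5 + 2 = 26 ≤ 27, interest score 17 + 9 + 17 + 18 + 7 = 68.
Crypto + Vision + Databases + Graphics: credit hours 14 + 3 + 2 + 5 = 24 ≤ 27, interest score 17 + 9 + 17 + 18 = 61.
Best is Crypto, Vision, Databases, Graphics, and Compilers with total interest score 68.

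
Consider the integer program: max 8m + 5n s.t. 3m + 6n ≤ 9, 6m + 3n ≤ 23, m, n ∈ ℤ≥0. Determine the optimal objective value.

(m,n)=(3,0): 3·3+6·0=9≤9, 6·3+3·0=18≤23, objective 24.
(m,n)=(2,0): 3·2+6·0=6≤9, 6·2+3·0=12≤23, objective 16.
Maximum is 24 at (m,n)=(3,0).

24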